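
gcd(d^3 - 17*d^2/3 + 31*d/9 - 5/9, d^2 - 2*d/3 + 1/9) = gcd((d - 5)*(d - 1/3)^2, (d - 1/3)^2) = d^2 - 2*d/3 + 1/9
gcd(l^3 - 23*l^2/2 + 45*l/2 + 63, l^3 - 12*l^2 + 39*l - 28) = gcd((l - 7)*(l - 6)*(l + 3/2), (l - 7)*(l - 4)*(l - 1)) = l - 7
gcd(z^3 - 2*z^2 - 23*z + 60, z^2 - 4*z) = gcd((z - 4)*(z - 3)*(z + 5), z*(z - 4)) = z - 4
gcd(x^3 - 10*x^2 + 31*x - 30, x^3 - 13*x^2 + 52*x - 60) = x^2 - 7*x + 10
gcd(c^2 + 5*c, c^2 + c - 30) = 1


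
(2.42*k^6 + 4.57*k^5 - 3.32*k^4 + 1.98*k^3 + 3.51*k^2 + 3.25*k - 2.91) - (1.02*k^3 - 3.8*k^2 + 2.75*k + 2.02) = 2.42*k^6 + 4.57*k^5 - 3.32*k^4 + 0.96*k^3 + 7.31*k^2 + 0.5*k - 4.93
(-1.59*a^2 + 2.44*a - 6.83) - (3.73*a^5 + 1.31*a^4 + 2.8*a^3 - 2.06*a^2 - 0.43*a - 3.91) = -3.73*a^5 - 1.31*a^4 - 2.8*a^3 + 0.47*a^2 + 2.87*a - 2.92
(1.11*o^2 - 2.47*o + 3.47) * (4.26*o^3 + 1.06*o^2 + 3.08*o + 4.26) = 4.7286*o^5 - 9.3456*o^4 + 15.5828*o^3 + 0.7992*o^2 + 0.165400000000002*o + 14.7822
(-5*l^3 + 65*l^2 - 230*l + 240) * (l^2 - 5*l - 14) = -5*l^5 + 90*l^4 - 485*l^3 + 480*l^2 + 2020*l - 3360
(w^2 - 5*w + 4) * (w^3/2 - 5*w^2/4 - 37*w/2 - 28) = w^5/2 - 15*w^4/4 - 41*w^3/4 + 119*w^2/2 + 66*w - 112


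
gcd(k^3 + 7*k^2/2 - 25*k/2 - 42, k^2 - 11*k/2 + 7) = k - 7/2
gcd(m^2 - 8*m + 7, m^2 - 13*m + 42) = m - 7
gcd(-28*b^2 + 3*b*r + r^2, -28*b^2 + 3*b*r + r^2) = -28*b^2 + 3*b*r + r^2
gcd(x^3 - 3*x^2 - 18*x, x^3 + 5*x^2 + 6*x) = x^2 + 3*x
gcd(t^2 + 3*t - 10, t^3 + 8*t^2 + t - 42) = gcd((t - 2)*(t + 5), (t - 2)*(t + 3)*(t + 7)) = t - 2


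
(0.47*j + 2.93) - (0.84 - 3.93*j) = 4.4*j + 2.09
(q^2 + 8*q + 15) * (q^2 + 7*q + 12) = q^4 + 15*q^3 + 83*q^2 + 201*q + 180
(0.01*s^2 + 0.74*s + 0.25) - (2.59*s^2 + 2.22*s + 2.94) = -2.58*s^2 - 1.48*s - 2.69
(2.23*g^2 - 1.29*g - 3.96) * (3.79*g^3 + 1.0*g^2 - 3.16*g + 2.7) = 8.4517*g^5 - 2.6591*g^4 - 23.3452*g^3 + 6.1374*g^2 + 9.0306*g - 10.692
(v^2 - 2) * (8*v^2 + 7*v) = 8*v^4 + 7*v^3 - 16*v^2 - 14*v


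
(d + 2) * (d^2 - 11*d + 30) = d^3 - 9*d^2 + 8*d + 60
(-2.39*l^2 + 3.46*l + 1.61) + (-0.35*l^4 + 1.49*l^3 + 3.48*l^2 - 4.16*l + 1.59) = -0.35*l^4 + 1.49*l^3 + 1.09*l^2 - 0.7*l + 3.2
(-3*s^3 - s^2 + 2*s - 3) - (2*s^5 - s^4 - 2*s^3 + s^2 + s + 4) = -2*s^5 + s^4 - s^3 - 2*s^2 + s - 7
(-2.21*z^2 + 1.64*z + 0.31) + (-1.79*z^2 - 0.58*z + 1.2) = -4.0*z^2 + 1.06*z + 1.51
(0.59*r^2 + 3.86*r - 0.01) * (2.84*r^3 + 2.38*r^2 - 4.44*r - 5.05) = 1.6756*r^5 + 12.3666*r^4 + 6.5388*r^3 - 20.1417*r^2 - 19.4486*r + 0.0505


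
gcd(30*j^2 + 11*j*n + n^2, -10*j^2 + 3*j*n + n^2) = 5*j + n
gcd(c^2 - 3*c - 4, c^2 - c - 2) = c + 1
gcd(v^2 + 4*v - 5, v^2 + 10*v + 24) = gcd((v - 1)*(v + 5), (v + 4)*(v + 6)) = 1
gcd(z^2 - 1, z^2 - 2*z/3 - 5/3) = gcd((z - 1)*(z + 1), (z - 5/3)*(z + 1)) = z + 1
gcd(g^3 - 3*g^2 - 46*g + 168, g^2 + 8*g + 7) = g + 7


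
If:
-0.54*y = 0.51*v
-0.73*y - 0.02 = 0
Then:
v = 0.03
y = -0.03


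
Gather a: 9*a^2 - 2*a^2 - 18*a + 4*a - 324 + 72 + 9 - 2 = 7*a^2 - 14*a - 245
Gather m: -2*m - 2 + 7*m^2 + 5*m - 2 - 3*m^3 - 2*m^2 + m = -3*m^3 + 5*m^2 + 4*m - 4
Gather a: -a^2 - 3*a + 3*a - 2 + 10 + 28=36 - a^2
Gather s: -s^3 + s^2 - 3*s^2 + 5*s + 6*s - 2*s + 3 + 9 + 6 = -s^3 - 2*s^2 + 9*s + 18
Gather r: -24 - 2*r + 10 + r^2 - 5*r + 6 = r^2 - 7*r - 8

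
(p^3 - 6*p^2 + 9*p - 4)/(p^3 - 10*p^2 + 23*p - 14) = (p^2 - 5*p + 4)/(p^2 - 9*p + 14)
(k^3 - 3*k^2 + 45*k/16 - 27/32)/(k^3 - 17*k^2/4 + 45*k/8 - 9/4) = (k - 3/4)/(k - 2)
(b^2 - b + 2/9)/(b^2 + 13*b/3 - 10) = (9*b^2 - 9*b + 2)/(3*(3*b^2 + 13*b - 30))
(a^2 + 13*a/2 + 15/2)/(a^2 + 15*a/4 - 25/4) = 2*(2*a + 3)/(4*a - 5)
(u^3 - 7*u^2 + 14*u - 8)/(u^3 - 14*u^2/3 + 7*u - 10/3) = 3*(u - 4)/(3*u - 5)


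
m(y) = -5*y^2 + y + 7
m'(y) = 1 - 10*y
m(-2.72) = -32.71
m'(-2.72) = 28.20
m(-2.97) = -40.07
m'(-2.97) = 30.70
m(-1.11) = -0.27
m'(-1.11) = 12.10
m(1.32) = -0.39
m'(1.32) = -12.20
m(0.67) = 5.43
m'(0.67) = -5.70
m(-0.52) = 5.13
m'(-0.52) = 6.20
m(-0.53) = 5.07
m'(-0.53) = 6.30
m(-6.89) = -237.25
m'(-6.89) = 69.90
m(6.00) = -167.00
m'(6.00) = -59.00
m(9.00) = -389.00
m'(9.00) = -89.00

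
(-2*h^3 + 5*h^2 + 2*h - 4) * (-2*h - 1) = 4*h^4 - 8*h^3 - 9*h^2 + 6*h + 4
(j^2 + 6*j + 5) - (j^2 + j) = 5*j + 5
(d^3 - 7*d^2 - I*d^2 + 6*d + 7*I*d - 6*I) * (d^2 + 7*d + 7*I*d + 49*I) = d^5 + 6*I*d^4 - 36*d^3 + 42*d^2 - 258*I*d^2 - 301*d + 252*I*d + 294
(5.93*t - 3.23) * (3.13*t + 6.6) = 18.5609*t^2 + 29.0281*t - 21.318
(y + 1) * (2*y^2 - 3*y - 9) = 2*y^3 - y^2 - 12*y - 9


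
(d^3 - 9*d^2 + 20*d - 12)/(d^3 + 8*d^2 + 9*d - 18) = (d^2 - 8*d + 12)/(d^2 + 9*d + 18)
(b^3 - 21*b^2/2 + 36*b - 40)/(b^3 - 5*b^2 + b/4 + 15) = 2*(b - 4)/(2*b + 3)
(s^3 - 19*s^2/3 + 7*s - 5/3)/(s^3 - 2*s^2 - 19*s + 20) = (s - 1/3)/(s + 4)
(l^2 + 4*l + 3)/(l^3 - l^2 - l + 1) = (l + 3)/(l^2 - 2*l + 1)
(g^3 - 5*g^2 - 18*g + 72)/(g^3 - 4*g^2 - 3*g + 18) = (g^2 - 2*g - 24)/(g^2 - g - 6)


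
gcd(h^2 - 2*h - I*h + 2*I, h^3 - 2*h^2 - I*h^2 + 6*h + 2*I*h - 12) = h - 2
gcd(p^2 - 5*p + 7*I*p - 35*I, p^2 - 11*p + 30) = p - 5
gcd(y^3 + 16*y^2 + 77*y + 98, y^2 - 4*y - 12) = y + 2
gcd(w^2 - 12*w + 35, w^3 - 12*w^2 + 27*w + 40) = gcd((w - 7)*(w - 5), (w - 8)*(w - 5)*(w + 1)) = w - 5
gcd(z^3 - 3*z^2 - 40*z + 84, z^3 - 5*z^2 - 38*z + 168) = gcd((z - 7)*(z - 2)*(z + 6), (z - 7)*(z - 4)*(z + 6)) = z^2 - z - 42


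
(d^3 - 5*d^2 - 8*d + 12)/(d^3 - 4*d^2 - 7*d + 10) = (d - 6)/(d - 5)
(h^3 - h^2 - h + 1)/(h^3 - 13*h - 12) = (h^2 - 2*h + 1)/(h^2 - h - 12)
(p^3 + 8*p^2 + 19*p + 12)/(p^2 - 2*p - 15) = (p^2 + 5*p + 4)/(p - 5)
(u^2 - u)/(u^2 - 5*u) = (u - 1)/(u - 5)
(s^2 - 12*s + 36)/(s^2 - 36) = (s - 6)/(s + 6)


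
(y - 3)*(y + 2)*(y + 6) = y^3 + 5*y^2 - 12*y - 36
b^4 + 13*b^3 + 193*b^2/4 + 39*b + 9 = (b + 1/2)^2*(b + 6)^2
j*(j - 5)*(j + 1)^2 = j^4 - 3*j^3 - 9*j^2 - 5*j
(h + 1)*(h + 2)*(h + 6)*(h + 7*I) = h^4 + 9*h^3 + 7*I*h^3 + 20*h^2 + 63*I*h^2 + 12*h + 140*I*h + 84*I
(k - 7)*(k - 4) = k^2 - 11*k + 28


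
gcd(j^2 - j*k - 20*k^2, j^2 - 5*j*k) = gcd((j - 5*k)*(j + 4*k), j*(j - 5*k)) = j - 5*k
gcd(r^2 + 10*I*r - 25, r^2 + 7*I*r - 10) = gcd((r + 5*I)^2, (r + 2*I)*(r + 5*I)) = r + 5*I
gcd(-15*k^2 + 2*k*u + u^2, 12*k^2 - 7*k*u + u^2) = -3*k + u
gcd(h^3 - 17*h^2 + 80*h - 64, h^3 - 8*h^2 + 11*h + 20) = 1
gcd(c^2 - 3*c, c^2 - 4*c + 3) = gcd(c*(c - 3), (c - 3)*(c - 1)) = c - 3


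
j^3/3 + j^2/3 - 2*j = j*(j/3 + 1)*(j - 2)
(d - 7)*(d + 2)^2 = d^3 - 3*d^2 - 24*d - 28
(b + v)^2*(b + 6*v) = b^3 + 8*b^2*v + 13*b*v^2 + 6*v^3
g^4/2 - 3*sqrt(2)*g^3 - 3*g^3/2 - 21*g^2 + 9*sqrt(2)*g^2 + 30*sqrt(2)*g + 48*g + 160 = (g/2 + 1)*(g - 5)*(g - 8*sqrt(2))*(g + 2*sqrt(2))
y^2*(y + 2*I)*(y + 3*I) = y^4 + 5*I*y^3 - 6*y^2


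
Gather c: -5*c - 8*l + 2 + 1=-5*c - 8*l + 3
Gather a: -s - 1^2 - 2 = -s - 3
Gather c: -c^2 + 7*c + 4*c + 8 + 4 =-c^2 + 11*c + 12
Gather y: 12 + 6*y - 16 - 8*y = -2*y - 4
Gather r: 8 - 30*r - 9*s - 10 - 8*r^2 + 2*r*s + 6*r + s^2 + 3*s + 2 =-8*r^2 + r*(2*s - 24) + s^2 - 6*s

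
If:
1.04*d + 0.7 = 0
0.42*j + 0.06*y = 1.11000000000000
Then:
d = -0.67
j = 2.64285714285714 - 0.142857142857143*y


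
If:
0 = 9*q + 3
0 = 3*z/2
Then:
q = -1/3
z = 0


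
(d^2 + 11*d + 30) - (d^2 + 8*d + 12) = 3*d + 18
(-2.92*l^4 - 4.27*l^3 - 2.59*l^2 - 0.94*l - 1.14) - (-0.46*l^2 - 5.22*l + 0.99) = -2.92*l^4 - 4.27*l^3 - 2.13*l^2 + 4.28*l - 2.13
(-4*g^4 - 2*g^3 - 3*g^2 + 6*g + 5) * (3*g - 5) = -12*g^5 + 14*g^4 + g^3 + 33*g^2 - 15*g - 25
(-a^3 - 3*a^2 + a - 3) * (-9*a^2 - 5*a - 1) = 9*a^5 + 32*a^4 + 7*a^3 + 25*a^2 + 14*a + 3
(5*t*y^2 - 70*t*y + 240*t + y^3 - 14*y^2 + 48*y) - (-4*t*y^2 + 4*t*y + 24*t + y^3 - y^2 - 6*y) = 9*t*y^2 - 74*t*y + 216*t - 13*y^2 + 54*y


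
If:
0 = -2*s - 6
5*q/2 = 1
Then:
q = 2/5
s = -3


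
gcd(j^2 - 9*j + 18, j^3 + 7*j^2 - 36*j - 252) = j - 6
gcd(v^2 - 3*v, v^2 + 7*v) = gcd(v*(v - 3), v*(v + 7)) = v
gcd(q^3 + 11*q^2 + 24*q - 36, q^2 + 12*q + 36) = q^2 + 12*q + 36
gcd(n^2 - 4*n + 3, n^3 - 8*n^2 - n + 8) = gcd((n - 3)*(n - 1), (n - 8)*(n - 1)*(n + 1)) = n - 1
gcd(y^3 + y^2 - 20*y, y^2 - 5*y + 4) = y - 4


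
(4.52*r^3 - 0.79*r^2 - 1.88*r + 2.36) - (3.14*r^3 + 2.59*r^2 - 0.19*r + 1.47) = 1.38*r^3 - 3.38*r^2 - 1.69*r + 0.89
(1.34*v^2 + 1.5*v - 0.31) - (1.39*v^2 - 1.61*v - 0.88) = -0.0499999999999998*v^2 + 3.11*v + 0.57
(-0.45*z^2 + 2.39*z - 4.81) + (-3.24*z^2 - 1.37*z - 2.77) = -3.69*z^2 + 1.02*z - 7.58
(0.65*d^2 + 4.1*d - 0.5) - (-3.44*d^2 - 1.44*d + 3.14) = 4.09*d^2 + 5.54*d - 3.64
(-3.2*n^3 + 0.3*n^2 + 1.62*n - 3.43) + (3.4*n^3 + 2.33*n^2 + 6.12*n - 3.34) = 0.2*n^3 + 2.63*n^2 + 7.74*n - 6.77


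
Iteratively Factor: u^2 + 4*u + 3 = (u + 3)*(u + 1)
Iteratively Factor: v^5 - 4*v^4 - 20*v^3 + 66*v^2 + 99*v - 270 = (v - 3)*(v^4 - v^3 - 23*v^2 - 3*v + 90) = (v - 3)*(v + 3)*(v^3 - 4*v^2 - 11*v + 30) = (v - 3)*(v - 2)*(v + 3)*(v^2 - 2*v - 15) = (v - 5)*(v - 3)*(v - 2)*(v + 3)*(v + 3)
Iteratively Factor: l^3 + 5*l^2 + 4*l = (l)*(l^2 + 5*l + 4) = l*(l + 1)*(l + 4)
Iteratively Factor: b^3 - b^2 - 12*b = (b - 4)*(b^2 + 3*b) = (b - 4)*(b + 3)*(b)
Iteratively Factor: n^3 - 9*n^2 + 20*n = (n - 5)*(n^2 - 4*n) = (n - 5)*(n - 4)*(n)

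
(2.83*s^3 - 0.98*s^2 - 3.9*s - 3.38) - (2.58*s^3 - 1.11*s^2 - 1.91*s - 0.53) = 0.25*s^3 + 0.13*s^2 - 1.99*s - 2.85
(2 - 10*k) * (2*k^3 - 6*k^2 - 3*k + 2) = -20*k^4 + 64*k^3 + 18*k^2 - 26*k + 4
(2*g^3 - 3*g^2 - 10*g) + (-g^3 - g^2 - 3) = g^3 - 4*g^2 - 10*g - 3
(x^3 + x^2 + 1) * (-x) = -x^4 - x^3 - x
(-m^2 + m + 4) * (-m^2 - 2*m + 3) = m^4 + m^3 - 9*m^2 - 5*m + 12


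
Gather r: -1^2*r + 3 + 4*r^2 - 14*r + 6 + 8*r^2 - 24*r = 12*r^2 - 39*r + 9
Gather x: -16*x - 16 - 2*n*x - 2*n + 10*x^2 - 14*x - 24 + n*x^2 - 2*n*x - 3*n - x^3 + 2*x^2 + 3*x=-5*n - x^3 + x^2*(n + 12) + x*(-4*n - 27) - 40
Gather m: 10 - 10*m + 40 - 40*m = 50 - 50*m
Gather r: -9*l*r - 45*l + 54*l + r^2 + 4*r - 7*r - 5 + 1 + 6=9*l + r^2 + r*(-9*l - 3) + 2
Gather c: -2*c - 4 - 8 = -2*c - 12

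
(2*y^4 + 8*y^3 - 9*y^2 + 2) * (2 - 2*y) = -4*y^5 - 12*y^4 + 34*y^3 - 18*y^2 - 4*y + 4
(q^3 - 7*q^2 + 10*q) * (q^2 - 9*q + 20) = q^5 - 16*q^4 + 93*q^3 - 230*q^2 + 200*q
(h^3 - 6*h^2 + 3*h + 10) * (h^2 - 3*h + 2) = h^5 - 9*h^4 + 23*h^3 - 11*h^2 - 24*h + 20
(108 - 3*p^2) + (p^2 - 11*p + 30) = -2*p^2 - 11*p + 138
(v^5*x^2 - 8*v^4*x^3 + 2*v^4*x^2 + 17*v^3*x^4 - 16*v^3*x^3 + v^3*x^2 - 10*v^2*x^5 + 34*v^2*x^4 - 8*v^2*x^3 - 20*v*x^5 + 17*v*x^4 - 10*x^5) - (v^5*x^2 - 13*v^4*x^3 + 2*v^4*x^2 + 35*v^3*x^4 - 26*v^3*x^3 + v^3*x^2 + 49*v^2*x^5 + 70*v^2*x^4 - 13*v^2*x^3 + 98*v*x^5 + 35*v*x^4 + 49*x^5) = 5*v^4*x^3 - 18*v^3*x^4 + 10*v^3*x^3 - 59*v^2*x^5 - 36*v^2*x^4 + 5*v^2*x^3 - 118*v*x^5 - 18*v*x^4 - 59*x^5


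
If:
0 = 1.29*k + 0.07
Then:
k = -0.05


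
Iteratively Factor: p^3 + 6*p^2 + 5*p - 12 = (p - 1)*(p^2 + 7*p + 12) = (p - 1)*(p + 4)*(p + 3)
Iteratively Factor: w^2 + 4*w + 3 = (w + 3)*(w + 1)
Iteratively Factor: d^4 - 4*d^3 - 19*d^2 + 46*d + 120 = (d - 5)*(d^3 + d^2 - 14*d - 24) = (d - 5)*(d - 4)*(d^2 + 5*d + 6) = (d - 5)*(d - 4)*(d + 3)*(d + 2)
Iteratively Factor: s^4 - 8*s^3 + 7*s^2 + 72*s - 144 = (s - 4)*(s^3 - 4*s^2 - 9*s + 36) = (s - 4)^2*(s^2 - 9) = (s - 4)^2*(s - 3)*(s + 3)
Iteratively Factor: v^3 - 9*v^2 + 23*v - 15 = (v - 5)*(v^2 - 4*v + 3) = (v - 5)*(v - 1)*(v - 3)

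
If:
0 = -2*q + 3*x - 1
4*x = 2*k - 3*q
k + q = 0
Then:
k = 4/23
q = -4/23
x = 5/23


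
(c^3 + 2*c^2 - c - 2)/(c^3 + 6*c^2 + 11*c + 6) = (c - 1)/(c + 3)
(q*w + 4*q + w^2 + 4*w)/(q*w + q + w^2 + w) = (w + 4)/(w + 1)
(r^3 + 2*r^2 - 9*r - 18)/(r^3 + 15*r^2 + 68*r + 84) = (r^2 - 9)/(r^2 + 13*r + 42)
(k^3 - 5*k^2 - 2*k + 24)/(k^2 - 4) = (k^2 - 7*k + 12)/(k - 2)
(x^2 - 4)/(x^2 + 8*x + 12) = (x - 2)/(x + 6)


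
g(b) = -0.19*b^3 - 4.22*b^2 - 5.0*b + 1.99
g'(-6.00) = 25.12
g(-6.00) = -78.89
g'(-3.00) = 15.19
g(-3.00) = -15.86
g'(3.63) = -43.15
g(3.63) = -80.85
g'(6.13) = -78.16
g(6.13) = -231.00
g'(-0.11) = -4.08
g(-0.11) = 2.49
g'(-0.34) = -2.20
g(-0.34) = 3.21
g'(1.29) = -16.84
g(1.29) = -11.89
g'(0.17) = -6.45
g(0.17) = 1.02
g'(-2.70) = 13.63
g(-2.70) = -11.53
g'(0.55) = -9.81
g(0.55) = -2.07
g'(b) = -0.57*b^2 - 8.44*b - 5.0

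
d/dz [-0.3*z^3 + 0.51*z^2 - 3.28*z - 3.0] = -0.9*z^2 + 1.02*z - 3.28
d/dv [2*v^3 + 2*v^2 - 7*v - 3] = 6*v^2 + 4*v - 7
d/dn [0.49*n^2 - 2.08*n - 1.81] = 0.98*n - 2.08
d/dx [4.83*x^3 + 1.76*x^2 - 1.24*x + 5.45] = 14.49*x^2 + 3.52*x - 1.24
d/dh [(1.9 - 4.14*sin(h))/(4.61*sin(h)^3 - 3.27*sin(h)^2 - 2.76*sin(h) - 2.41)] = (38.1708*sin(h)^3 - 39.8148*sin(h)^2 + 12.426*sin(h) + 15.2214)*cos(h)/(21.2521*sin(h)^6 - 30.1494*sin(h)^5 - 14.7543*sin(h)^4 - 4.1698*sin(h)^3 + 23.379*sin(h)^2 + 13.3032*sin(h) + 5.8081)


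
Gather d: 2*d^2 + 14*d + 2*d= 2*d^2 + 16*d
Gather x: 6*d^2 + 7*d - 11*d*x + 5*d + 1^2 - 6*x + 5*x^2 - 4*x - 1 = 6*d^2 + 12*d + 5*x^2 + x*(-11*d - 10)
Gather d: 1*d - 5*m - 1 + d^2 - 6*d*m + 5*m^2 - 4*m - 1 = d^2 + d*(1 - 6*m) + 5*m^2 - 9*m - 2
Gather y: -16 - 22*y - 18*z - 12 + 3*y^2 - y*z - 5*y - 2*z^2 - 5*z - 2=3*y^2 + y*(-z - 27) - 2*z^2 - 23*z - 30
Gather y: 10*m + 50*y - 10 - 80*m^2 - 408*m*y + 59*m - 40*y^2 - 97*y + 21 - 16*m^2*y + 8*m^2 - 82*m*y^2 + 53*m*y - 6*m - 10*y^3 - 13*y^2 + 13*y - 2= -72*m^2 + 63*m - 10*y^3 + y^2*(-82*m - 53) + y*(-16*m^2 - 355*m - 34) + 9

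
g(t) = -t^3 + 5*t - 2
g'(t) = 5 - 3*t^2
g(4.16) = -53.19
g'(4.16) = -46.92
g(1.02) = 2.04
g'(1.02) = 1.88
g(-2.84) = 6.71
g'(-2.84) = -19.20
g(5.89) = -176.89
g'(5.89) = -99.08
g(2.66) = -7.52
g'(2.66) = -16.23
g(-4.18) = 50.13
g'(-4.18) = -47.42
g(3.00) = -14.00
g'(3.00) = -22.00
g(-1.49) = -6.14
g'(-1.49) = -1.66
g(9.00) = -686.00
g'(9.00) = -238.00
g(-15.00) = 3298.00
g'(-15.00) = -670.00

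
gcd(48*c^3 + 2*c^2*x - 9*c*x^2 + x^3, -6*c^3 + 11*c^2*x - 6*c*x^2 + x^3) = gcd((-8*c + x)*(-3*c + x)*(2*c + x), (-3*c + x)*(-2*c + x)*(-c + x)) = -3*c + x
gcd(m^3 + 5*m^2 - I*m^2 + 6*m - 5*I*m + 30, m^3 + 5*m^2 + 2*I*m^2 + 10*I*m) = m^2 + m*(5 + 2*I) + 10*I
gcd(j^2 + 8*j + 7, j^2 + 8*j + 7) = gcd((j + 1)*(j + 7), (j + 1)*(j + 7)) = j^2 + 8*j + 7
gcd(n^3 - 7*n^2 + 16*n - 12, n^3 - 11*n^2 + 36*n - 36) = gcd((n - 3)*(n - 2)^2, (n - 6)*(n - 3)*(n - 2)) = n^2 - 5*n + 6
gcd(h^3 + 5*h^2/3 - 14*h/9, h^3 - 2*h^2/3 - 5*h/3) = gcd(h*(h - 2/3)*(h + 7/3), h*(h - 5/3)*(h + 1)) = h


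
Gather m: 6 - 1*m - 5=1 - m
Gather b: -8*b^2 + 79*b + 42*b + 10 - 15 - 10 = -8*b^2 + 121*b - 15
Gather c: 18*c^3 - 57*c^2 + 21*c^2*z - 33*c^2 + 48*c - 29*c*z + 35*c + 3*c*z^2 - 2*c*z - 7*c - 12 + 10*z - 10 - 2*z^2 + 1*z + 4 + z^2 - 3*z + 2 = 18*c^3 + c^2*(21*z - 90) + c*(3*z^2 - 31*z + 76) - z^2 + 8*z - 16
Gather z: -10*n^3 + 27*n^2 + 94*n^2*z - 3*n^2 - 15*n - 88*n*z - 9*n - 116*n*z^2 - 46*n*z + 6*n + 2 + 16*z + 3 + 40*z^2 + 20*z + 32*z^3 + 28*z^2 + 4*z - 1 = -10*n^3 + 24*n^2 - 18*n + 32*z^3 + z^2*(68 - 116*n) + z*(94*n^2 - 134*n + 40) + 4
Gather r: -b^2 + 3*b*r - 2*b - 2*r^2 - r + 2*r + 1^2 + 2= -b^2 - 2*b - 2*r^2 + r*(3*b + 1) + 3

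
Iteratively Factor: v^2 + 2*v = (v)*(v + 2)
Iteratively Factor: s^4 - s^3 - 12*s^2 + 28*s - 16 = (s - 2)*(s^3 + s^2 - 10*s + 8) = (s - 2)^2*(s^2 + 3*s - 4) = (s - 2)^2*(s - 1)*(s + 4)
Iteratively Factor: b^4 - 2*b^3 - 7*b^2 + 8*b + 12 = (b + 1)*(b^3 - 3*b^2 - 4*b + 12) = (b + 1)*(b + 2)*(b^2 - 5*b + 6) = (b - 3)*(b + 1)*(b + 2)*(b - 2)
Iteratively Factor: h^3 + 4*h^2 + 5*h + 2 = (h + 1)*(h^2 + 3*h + 2) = (h + 1)^2*(h + 2)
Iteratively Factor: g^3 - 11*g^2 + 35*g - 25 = (g - 1)*(g^2 - 10*g + 25) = (g - 5)*(g - 1)*(g - 5)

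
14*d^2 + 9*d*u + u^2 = (2*d + u)*(7*d + u)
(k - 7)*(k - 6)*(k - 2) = k^3 - 15*k^2 + 68*k - 84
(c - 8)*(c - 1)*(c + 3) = c^3 - 6*c^2 - 19*c + 24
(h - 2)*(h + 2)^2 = h^3 + 2*h^2 - 4*h - 8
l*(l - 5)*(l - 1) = l^3 - 6*l^2 + 5*l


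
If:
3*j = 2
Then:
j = 2/3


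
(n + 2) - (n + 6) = -4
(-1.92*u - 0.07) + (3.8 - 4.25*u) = 3.73 - 6.17*u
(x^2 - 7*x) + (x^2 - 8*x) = 2*x^2 - 15*x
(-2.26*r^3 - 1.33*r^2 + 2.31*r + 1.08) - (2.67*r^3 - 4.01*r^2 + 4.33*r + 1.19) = -4.93*r^3 + 2.68*r^2 - 2.02*r - 0.11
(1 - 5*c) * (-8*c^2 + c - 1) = 40*c^3 - 13*c^2 + 6*c - 1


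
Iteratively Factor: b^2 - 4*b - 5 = (b - 5)*(b + 1)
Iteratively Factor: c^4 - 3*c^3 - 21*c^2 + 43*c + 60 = (c + 1)*(c^3 - 4*c^2 - 17*c + 60) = (c - 3)*(c + 1)*(c^2 - c - 20) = (c - 3)*(c + 1)*(c + 4)*(c - 5)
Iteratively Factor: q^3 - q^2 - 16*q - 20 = (q - 5)*(q^2 + 4*q + 4) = (q - 5)*(q + 2)*(q + 2)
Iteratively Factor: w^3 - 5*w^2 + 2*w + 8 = (w + 1)*(w^2 - 6*w + 8) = (w - 2)*(w + 1)*(w - 4)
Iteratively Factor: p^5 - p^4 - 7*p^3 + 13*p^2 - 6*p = (p - 1)*(p^4 - 7*p^2 + 6*p) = (p - 2)*(p - 1)*(p^3 + 2*p^2 - 3*p) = (p - 2)*(p - 1)^2*(p^2 + 3*p) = p*(p - 2)*(p - 1)^2*(p + 3)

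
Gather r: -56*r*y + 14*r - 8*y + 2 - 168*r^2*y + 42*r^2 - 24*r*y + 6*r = r^2*(42 - 168*y) + r*(20 - 80*y) - 8*y + 2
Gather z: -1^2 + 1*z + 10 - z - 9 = 0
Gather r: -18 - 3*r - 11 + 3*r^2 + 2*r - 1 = 3*r^2 - r - 30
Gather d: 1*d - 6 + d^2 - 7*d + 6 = d^2 - 6*d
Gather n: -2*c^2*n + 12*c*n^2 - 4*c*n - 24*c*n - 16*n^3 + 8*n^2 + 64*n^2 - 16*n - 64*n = -16*n^3 + n^2*(12*c + 72) + n*(-2*c^2 - 28*c - 80)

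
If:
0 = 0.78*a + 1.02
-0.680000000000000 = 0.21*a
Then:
No Solution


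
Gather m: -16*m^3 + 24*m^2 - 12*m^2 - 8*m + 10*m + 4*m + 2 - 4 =-16*m^3 + 12*m^2 + 6*m - 2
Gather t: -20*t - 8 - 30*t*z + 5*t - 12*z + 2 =t*(-30*z - 15) - 12*z - 6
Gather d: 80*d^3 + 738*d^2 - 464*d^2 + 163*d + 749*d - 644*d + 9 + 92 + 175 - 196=80*d^3 + 274*d^2 + 268*d + 80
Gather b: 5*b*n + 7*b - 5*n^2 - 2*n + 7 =b*(5*n + 7) - 5*n^2 - 2*n + 7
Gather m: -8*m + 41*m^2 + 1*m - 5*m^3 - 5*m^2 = -5*m^3 + 36*m^2 - 7*m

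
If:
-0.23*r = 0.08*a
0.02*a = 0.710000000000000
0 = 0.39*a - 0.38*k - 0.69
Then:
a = 35.50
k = 34.62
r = -12.35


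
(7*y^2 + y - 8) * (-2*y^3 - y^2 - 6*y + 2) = -14*y^5 - 9*y^4 - 27*y^3 + 16*y^2 + 50*y - 16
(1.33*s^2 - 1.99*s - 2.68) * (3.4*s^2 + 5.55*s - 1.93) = 4.522*s^4 + 0.6155*s^3 - 22.7234*s^2 - 11.0333*s + 5.1724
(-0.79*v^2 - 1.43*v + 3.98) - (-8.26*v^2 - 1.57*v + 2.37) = 7.47*v^2 + 0.14*v + 1.61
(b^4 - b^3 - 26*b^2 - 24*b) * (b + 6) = b^5 + 5*b^4 - 32*b^3 - 180*b^2 - 144*b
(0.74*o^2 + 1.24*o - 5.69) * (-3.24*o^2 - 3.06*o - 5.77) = -2.3976*o^4 - 6.282*o^3 + 10.3714*o^2 + 10.2566*o + 32.8313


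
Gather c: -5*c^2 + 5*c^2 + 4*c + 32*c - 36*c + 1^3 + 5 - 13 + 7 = 0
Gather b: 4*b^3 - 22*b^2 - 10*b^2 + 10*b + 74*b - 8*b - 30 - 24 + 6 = 4*b^3 - 32*b^2 + 76*b - 48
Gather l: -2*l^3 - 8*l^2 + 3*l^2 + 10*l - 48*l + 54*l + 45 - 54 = -2*l^3 - 5*l^2 + 16*l - 9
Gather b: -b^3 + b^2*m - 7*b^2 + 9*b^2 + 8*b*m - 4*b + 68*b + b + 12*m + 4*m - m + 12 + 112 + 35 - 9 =-b^3 + b^2*(m + 2) + b*(8*m + 65) + 15*m + 150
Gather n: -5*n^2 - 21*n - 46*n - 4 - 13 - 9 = -5*n^2 - 67*n - 26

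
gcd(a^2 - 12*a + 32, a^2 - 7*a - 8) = a - 8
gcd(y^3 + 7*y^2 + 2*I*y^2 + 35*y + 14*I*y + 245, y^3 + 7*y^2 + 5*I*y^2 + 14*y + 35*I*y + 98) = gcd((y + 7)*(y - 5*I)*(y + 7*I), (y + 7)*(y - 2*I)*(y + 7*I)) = y^2 + y*(7 + 7*I) + 49*I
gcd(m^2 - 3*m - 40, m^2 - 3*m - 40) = m^2 - 3*m - 40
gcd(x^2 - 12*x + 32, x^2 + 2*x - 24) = x - 4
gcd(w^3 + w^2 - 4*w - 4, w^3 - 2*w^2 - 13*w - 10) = w^2 + 3*w + 2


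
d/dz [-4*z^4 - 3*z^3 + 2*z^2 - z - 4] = -16*z^3 - 9*z^2 + 4*z - 1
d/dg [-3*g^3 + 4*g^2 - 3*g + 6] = -9*g^2 + 8*g - 3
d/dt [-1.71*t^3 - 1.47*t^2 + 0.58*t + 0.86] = -5.13*t^2 - 2.94*t + 0.58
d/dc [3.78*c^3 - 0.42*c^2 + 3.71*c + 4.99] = 11.34*c^2 - 0.84*c + 3.71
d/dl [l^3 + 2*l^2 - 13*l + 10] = 3*l^2 + 4*l - 13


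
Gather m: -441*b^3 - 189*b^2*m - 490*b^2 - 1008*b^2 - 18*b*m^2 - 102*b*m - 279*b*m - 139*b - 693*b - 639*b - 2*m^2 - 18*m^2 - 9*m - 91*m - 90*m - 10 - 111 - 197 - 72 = -441*b^3 - 1498*b^2 - 1471*b + m^2*(-18*b - 20) + m*(-189*b^2 - 381*b - 190) - 390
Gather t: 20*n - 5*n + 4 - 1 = 15*n + 3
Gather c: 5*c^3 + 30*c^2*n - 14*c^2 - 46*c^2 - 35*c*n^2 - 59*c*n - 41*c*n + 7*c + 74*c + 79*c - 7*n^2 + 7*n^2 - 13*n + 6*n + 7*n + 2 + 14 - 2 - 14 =5*c^3 + c^2*(30*n - 60) + c*(-35*n^2 - 100*n + 160)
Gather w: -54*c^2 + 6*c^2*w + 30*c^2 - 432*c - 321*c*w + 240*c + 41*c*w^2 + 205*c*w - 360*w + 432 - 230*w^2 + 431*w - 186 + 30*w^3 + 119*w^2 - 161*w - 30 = -24*c^2 - 192*c + 30*w^3 + w^2*(41*c - 111) + w*(6*c^2 - 116*c - 90) + 216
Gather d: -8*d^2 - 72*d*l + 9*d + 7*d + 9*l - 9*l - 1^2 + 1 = -8*d^2 + d*(16 - 72*l)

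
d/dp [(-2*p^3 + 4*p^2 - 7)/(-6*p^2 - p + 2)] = (12*p^4 + 4*p^3 - 16*p^2 - 68*p - 7)/(36*p^4 + 12*p^3 - 23*p^2 - 4*p + 4)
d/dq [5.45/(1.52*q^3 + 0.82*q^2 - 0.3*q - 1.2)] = (-24.852*q^2 - 8.938*q + 1.635)/(1.52*q^3 + 0.82*q^2 - 0.3*q - 1.2)^2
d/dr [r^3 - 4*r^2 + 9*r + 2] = 3*r^2 - 8*r + 9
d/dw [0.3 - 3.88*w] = -3.88000000000000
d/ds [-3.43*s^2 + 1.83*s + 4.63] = 1.83 - 6.86*s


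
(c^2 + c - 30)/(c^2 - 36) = (c - 5)/(c - 6)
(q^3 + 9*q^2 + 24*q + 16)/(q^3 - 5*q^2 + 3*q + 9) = (q^2 + 8*q + 16)/(q^2 - 6*q + 9)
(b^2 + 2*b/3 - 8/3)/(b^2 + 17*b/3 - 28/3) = (b + 2)/(b + 7)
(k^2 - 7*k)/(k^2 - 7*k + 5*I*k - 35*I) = k/(k + 5*I)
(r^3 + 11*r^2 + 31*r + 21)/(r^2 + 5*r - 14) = (r^2 + 4*r + 3)/(r - 2)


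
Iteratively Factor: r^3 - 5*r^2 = (r)*(r^2 - 5*r) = r*(r - 5)*(r)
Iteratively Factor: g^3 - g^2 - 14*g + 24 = (g + 4)*(g^2 - 5*g + 6) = (g - 3)*(g + 4)*(g - 2)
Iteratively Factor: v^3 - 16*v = (v - 4)*(v^2 + 4*v) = v*(v - 4)*(v + 4)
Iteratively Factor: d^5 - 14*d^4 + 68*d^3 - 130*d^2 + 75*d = (d - 5)*(d^4 - 9*d^3 + 23*d^2 - 15*d) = (d - 5)*(d - 1)*(d^3 - 8*d^2 + 15*d) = (d - 5)^2*(d - 1)*(d^2 - 3*d) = d*(d - 5)^2*(d - 1)*(d - 3)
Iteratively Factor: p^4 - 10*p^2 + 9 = (p + 1)*(p^3 - p^2 - 9*p + 9) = (p - 3)*(p + 1)*(p^2 + 2*p - 3) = (p - 3)*(p + 1)*(p + 3)*(p - 1)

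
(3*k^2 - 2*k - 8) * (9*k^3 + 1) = 27*k^5 - 18*k^4 - 72*k^3 + 3*k^2 - 2*k - 8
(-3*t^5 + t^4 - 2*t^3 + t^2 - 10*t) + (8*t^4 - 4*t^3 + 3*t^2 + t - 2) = -3*t^5 + 9*t^4 - 6*t^3 + 4*t^2 - 9*t - 2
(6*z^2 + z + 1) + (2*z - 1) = 6*z^2 + 3*z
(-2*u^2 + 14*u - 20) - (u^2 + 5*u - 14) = -3*u^2 + 9*u - 6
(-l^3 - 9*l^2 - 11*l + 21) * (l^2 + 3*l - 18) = -l^5 - 12*l^4 - 20*l^3 + 150*l^2 + 261*l - 378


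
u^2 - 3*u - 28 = (u - 7)*(u + 4)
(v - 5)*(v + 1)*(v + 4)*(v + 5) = v^4 + 5*v^3 - 21*v^2 - 125*v - 100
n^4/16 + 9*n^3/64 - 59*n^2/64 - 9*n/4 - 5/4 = (n/4 + 1/4)*(n/4 + 1)*(n - 4)*(n + 5/4)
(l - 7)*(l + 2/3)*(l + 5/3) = l^3 - 14*l^2/3 - 137*l/9 - 70/9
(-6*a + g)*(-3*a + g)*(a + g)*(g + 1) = 18*a^3*g + 18*a^3 + 9*a^2*g^2 + 9*a^2*g - 8*a*g^3 - 8*a*g^2 + g^4 + g^3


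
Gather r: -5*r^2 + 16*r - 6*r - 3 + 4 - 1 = -5*r^2 + 10*r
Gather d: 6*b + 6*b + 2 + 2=12*b + 4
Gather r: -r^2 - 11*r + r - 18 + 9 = -r^2 - 10*r - 9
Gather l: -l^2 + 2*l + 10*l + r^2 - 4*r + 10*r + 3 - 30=-l^2 + 12*l + r^2 + 6*r - 27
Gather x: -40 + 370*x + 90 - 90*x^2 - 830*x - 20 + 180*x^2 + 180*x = 90*x^2 - 280*x + 30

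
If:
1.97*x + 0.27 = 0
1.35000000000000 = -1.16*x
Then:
No Solution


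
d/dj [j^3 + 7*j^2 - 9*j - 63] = 3*j^2 + 14*j - 9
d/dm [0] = 0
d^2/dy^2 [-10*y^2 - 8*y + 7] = -20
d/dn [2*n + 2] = 2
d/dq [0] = 0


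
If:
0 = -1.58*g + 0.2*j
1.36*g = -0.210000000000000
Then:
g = -0.15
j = -1.22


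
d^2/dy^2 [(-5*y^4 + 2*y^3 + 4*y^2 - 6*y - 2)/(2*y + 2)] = (-15*y^4 - 38*y^3 - 24*y^2 + 6*y + 8)/(y^3 + 3*y^2 + 3*y + 1)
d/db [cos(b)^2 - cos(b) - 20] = sin(b) - sin(2*b)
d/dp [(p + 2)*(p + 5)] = 2*p + 7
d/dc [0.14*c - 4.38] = 0.140000000000000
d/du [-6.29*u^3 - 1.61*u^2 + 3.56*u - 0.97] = -18.87*u^2 - 3.22*u + 3.56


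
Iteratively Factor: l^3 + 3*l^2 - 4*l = (l - 1)*(l^2 + 4*l) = l*(l - 1)*(l + 4)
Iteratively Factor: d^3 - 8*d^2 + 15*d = (d - 5)*(d^2 - 3*d) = (d - 5)*(d - 3)*(d)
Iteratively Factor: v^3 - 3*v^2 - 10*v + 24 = (v + 3)*(v^2 - 6*v + 8) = (v - 4)*(v + 3)*(v - 2)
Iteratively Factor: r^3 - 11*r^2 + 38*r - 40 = (r - 2)*(r^2 - 9*r + 20) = (r - 5)*(r - 2)*(r - 4)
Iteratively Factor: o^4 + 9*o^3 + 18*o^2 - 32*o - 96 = (o + 3)*(o^3 + 6*o^2 - 32) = (o - 2)*(o + 3)*(o^2 + 8*o + 16) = (o - 2)*(o + 3)*(o + 4)*(o + 4)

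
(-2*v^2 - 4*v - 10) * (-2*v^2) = 4*v^4 + 8*v^3 + 20*v^2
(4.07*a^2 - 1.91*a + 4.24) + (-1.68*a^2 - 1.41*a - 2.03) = 2.39*a^2 - 3.32*a + 2.21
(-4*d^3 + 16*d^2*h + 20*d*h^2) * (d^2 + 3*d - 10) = -4*d^5 + 16*d^4*h - 12*d^4 + 20*d^3*h^2 + 48*d^3*h + 40*d^3 + 60*d^2*h^2 - 160*d^2*h - 200*d*h^2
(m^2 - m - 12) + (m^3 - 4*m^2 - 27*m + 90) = m^3 - 3*m^2 - 28*m + 78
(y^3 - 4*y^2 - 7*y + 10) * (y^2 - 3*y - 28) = y^5 - 7*y^4 - 23*y^3 + 143*y^2 + 166*y - 280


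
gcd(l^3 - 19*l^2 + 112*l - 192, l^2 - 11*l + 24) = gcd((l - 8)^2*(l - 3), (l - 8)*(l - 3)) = l^2 - 11*l + 24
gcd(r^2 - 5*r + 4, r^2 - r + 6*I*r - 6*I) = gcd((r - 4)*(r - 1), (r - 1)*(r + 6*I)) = r - 1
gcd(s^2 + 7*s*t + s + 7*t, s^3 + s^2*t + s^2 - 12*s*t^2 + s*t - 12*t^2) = s + 1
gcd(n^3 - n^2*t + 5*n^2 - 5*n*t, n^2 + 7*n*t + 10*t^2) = 1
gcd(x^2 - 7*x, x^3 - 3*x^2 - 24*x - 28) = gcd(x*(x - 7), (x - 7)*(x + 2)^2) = x - 7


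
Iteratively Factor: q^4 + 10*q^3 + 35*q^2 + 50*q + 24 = (q + 1)*(q^3 + 9*q^2 + 26*q + 24) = (q + 1)*(q + 2)*(q^2 + 7*q + 12) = (q + 1)*(q + 2)*(q + 4)*(q + 3)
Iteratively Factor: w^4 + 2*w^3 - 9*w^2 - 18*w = (w + 2)*(w^3 - 9*w) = (w - 3)*(w + 2)*(w^2 + 3*w) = w*(w - 3)*(w + 2)*(w + 3)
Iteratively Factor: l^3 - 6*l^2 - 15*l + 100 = (l - 5)*(l^2 - l - 20) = (l - 5)*(l + 4)*(l - 5)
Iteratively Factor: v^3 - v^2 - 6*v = (v)*(v^2 - v - 6) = v*(v - 3)*(v + 2)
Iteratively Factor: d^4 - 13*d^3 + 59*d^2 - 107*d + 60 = (d - 3)*(d^3 - 10*d^2 + 29*d - 20) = (d - 3)*(d - 1)*(d^2 - 9*d + 20) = (d - 4)*(d - 3)*(d - 1)*(d - 5)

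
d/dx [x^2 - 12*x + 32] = 2*x - 12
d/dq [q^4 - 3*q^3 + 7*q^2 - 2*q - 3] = 4*q^3 - 9*q^2 + 14*q - 2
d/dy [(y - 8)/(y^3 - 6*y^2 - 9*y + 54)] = (y^3 - 6*y^2 - 9*y + 3*(y - 8)*(-y^2 + 4*y + 3) + 54)/(y^3 - 6*y^2 - 9*y + 54)^2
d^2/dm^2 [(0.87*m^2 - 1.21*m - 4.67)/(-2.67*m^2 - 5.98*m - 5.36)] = (45.033822*m^3 + 274.456242*m^2 + 343.48482*m + 72.778248)/(19.034163*m^6 + 127.892466*m^5 + 401.073516*m^4 + 727.333048*m^3 + 805.151328*m^2 + 515.409024*m + 153.990656)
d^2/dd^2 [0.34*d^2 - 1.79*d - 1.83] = 0.680000000000000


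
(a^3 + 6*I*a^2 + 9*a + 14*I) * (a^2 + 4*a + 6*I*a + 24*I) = a^5 + 4*a^4 + 12*I*a^4 - 27*a^3 + 48*I*a^3 - 108*a^2 + 68*I*a^2 - 84*a + 272*I*a - 336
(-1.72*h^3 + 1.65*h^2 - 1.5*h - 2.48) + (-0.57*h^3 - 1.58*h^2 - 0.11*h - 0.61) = -2.29*h^3 + 0.0699999999999998*h^2 - 1.61*h - 3.09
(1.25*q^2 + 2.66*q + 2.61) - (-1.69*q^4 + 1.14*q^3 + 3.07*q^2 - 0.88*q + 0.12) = 1.69*q^4 - 1.14*q^3 - 1.82*q^2 + 3.54*q + 2.49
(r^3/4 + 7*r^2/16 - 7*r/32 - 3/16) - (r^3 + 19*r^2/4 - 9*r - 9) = -3*r^3/4 - 69*r^2/16 + 281*r/32 + 141/16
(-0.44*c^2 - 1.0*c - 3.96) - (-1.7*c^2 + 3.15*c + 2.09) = 1.26*c^2 - 4.15*c - 6.05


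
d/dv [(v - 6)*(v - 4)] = 2*v - 10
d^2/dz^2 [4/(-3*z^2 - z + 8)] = 8*(9*z^2 + 3*z - (6*z + 1)^2 - 24)/(3*z^2 + z - 8)^3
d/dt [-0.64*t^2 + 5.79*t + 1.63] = 5.79 - 1.28*t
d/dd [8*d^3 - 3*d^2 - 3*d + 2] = 24*d^2 - 6*d - 3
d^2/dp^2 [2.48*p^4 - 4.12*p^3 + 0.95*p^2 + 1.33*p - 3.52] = 29.76*p^2 - 24.72*p + 1.9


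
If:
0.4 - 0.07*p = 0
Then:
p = 5.71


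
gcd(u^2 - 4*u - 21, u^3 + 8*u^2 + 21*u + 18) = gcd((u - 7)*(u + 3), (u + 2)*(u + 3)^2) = u + 3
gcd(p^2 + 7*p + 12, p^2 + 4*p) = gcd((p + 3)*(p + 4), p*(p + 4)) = p + 4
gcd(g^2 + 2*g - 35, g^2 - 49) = g + 7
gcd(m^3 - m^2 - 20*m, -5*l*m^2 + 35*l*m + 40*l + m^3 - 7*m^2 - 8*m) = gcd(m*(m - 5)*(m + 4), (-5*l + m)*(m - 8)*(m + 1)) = 1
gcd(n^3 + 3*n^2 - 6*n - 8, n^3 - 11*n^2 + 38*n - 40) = n - 2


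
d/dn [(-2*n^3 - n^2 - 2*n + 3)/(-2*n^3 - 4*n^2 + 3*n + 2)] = (6*n^4 - 20*n^3 - 5*n^2 + 20*n - 13)/(4*n^6 + 16*n^5 + 4*n^4 - 32*n^3 - 7*n^2 + 12*n + 4)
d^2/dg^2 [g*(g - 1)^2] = 6*g - 4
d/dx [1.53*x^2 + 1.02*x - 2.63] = 3.06*x + 1.02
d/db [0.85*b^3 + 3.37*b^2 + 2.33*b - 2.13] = 2.55*b^2 + 6.74*b + 2.33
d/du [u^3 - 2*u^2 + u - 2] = 3*u^2 - 4*u + 1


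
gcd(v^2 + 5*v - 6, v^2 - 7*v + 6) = v - 1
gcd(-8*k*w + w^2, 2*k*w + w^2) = w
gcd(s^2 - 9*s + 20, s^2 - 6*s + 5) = s - 5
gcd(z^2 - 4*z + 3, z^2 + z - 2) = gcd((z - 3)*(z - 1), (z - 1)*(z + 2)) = z - 1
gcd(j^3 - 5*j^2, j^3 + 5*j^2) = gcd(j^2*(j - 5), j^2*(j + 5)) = j^2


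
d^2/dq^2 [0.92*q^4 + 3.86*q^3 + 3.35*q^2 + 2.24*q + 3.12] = 11.04*q^2 + 23.16*q + 6.7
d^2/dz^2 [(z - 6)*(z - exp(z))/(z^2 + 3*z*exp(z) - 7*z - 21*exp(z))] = (2*(z - 6)*(z - exp(z))*(3*z*exp(z) + 2*z - 18*exp(z) - 7)^2 + ((6 - z)*exp(z) - 2*exp(z) + 2)*(z^2 + 3*z*exp(z) - 7*z - 21*exp(z))^2 + (-2*(1 - exp(z))*(z - 6)*(3*z*exp(z) + 2*z - 18*exp(z) - 7) - (z - 6)*(z - exp(z))*(3*z*exp(z) - 15*exp(z) + 2) - 2*(z - exp(z))*(3*z*exp(z) + 2*z - 18*exp(z) - 7))*(z^2 + 3*z*exp(z) - 7*z - 21*exp(z)))/(z^2 + 3*z*exp(z) - 7*z - 21*exp(z))^3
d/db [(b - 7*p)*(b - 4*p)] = 2*b - 11*p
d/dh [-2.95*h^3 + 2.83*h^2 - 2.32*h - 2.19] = -8.85*h^2 + 5.66*h - 2.32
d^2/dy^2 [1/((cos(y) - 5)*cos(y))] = (-(1 - cos(2*y))^2 - 75*cos(y)/4 - 27*cos(2*y)/2 + 15*cos(3*y)/4 + 81/2)/((cos(y) - 5)^3*cos(y)^3)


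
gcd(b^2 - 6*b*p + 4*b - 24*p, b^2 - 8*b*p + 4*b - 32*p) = b + 4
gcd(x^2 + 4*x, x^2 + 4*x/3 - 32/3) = x + 4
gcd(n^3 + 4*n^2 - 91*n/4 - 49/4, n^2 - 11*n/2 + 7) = n - 7/2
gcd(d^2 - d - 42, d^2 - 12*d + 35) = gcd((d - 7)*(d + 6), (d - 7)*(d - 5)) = d - 7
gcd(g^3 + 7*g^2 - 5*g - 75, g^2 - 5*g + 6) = g - 3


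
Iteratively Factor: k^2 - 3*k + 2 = (k - 1)*(k - 2)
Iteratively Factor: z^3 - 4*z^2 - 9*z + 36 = (z + 3)*(z^2 - 7*z + 12) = (z - 4)*(z + 3)*(z - 3)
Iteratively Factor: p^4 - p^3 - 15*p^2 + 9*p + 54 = (p - 3)*(p^3 + 2*p^2 - 9*p - 18) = (p - 3)*(p + 2)*(p^2 - 9) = (p - 3)^2*(p + 2)*(p + 3)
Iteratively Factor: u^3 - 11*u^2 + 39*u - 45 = (u - 3)*(u^2 - 8*u + 15) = (u - 5)*(u - 3)*(u - 3)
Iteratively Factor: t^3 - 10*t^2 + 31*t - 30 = (t - 2)*(t^2 - 8*t + 15) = (t - 5)*(t - 2)*(t - 3)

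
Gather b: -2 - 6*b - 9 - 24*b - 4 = -30*b - 15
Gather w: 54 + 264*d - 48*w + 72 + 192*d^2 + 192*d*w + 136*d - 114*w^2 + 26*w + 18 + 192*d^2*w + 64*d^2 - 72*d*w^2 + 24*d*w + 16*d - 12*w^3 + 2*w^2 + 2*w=256*d^2 + 416*d - 12*w^3 + w^2*(-72*d - 112) + w*(192*d^2 + 216*d - 20) + 144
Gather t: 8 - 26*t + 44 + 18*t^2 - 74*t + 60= 18*t^2 - 100*t + 112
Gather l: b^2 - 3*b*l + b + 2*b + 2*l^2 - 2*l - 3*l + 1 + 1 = b^2 + 3*b + 2*l^2 + l*(-3*b - 5) + 2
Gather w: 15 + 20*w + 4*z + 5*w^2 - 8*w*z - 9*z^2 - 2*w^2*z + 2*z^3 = w^2*(5 - 2*z) + w*(20 - 8*z) + 2*z^3 - 9*z^2 + 4*z + 15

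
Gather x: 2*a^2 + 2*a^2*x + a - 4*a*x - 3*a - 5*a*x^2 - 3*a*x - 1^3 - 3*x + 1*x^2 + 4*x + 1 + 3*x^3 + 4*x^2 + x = 2*a^2 - 2*a + 3*x^3 + x^2*(5 - 5*a) + x*(2*a^2 - 7*a + 2)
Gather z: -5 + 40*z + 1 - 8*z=32*z - 4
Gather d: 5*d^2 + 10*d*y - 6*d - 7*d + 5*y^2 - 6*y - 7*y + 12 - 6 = 5*d^2 + d*(10*y - 13) + 5*y^2 - 13*y + 6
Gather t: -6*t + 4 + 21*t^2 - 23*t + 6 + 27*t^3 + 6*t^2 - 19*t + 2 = 27*t^3 + 27*t^2 - 48*t + 12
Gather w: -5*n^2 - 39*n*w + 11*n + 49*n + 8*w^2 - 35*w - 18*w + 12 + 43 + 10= -5*n^2 + 60*n + 8*w^2 + w*(-39*n - 53) + 65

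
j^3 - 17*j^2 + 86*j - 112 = (j - 8)*(j - 7)*(j - 2)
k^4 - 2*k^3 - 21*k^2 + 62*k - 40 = (k - 4)*(k - 2)*(k - 1)*(k + 5)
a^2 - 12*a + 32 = (a - 8)*(a - 4)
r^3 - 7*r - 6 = (r - 3)*(r + 1)*(r + 2)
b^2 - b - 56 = (b - 8)*(b + 7)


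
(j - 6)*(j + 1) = j^2 - 5*j - 6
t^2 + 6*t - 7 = (t - 1)*(t + 7)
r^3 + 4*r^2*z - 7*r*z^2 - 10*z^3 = (r - 2*z)*(r + z)*(r + 5*z)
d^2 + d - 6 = (d - 2)*(d + 3)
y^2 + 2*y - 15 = (y - 3)*(y + 5)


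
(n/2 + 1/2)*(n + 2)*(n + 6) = n^3/2 + 9*n^2/2 + 10*n + 6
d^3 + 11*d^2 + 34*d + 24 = (d + 1)*(d + 4)*(d + 6)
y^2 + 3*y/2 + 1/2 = (y + 1/2)*(y + 1)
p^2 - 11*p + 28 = (p - 7)*(p - 4)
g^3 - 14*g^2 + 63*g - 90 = (g - 6)*(g - 5)*(g - 3)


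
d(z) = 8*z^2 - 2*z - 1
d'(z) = 16*z - 2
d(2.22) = 33.99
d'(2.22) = 33.52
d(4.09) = 124.64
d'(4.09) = 63.44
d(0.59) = 0.60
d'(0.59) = 7.44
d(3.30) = 79.52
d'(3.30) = 50.80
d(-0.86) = 6.64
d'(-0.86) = -15.76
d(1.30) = 9.92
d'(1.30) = 18.80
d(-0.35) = 0.68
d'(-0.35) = -7.60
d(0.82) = 2.74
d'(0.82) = 11.12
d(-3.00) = 77.00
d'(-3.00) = -50.00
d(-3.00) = 77.00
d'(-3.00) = -50.00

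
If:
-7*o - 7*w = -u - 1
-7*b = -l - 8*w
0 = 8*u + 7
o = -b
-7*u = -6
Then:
No Solution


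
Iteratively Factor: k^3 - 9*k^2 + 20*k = (k)*(k^2 - 9*k + 20) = k*(k - 5)*(k - 4)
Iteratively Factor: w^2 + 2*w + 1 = (w + 1)*(w + 1)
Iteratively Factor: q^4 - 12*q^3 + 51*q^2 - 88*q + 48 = (q - 3)*(q^3 - 9*q^2 + 24*q - 16) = (q - 4)*(q - 3)*(q^2 - 5*q + 4) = (q - 4)^2*(q - 3)*(q - 1)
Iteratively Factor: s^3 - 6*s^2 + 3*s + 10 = (s + 1)*(s^2 - 7*s + 10) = (s - 2)*(s + 1)*(s - 5)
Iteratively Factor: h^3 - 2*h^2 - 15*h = (h + 3)*(h^2 - 5*h) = (h - 5)*(h + 3)*(h)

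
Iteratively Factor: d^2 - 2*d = (d - 2)*(d)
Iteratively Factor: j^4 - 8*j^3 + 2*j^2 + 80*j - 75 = (j - 5)*(j^3 - 3*j^2 - 13*j + 15) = (j - 5)^2*(j^2 + 2*j - 3) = (j - 5)^2*(j + 3)*(j - 1)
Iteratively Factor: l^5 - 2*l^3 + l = (l)*(l^4 - 2*l^2 + 1) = l*(l + 1)*(l^3 - l^2 - l + 1) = l*(l - 1)*(l + 1)*(l^2 - 1) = l*(l - 1)*(l + 1)^2*(l - 1)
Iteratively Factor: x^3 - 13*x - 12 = (x - 4)*(x^2 + 4*x + 3) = (x - 4)*(x + 3)*(x + 1)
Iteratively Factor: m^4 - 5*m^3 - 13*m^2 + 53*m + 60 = (m - 5)*(m^3 - 13*m - 12) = (m - 5)*(m - 4)*(m^2 + 4*m + 3) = (m - 5)*(m - 4)*(m + 3)*(m + 1)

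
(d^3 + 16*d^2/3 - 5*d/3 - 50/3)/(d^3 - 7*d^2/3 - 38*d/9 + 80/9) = 3*(d + 5)/(3*d - 8)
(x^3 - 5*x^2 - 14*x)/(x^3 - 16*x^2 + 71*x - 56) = x*(x + 2)/(x^2 - 9*x + 8)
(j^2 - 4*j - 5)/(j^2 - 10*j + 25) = (j + 1)/(j - 5)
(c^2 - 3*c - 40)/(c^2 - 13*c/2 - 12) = 2*(c + 5)/(2*c + 3)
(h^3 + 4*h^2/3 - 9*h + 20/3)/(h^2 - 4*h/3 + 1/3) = (3*h^2 + 7*h - 20)/(3*h - 1)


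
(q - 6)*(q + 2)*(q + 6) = q^3 + 2*q^2 - 36*q - 72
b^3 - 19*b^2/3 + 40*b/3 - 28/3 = (b - 7/3)*(b - 2)^2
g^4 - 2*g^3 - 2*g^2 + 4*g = g*(g - 2)*(g - sqrt(2))*(g + sqrt(2))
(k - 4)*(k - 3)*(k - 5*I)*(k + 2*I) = k^4 - 7*k^3 - 3*I*k^3 + 22*k^2 + 21*I*k^2 - 70*k - 36*I*k + 120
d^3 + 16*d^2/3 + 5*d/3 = d*(d + 1/3)*(d + 5)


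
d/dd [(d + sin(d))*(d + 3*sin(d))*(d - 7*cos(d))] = (d + sin(d))*(d + 3*sin(d))*(7*sin(d) + 1) + (d + sin(d))*(d - 7*cos(d))*(3*cos(d) + 1) + (d + 3*sin(d))*(d - 7*cos(d))*(cos(d) + 1)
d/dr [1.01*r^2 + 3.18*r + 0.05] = 2.02*r + 3.18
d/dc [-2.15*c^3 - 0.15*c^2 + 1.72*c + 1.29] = -6.45*c^2 - 0.3*c + 1.72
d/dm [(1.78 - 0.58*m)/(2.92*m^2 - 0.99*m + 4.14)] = (1.6936*m^2 - 10.3952*m - 0.639)/(8.5264*m^4 - 5.7816*m^3 + 25.1577*m^2 - 8.1972*m + 17.1396)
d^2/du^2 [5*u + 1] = 0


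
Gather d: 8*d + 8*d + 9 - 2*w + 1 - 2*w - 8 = 16*d - 4*w + 2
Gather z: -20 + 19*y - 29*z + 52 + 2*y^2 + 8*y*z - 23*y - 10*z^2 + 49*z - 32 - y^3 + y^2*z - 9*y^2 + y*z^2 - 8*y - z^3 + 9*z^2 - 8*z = -y^3 - 7*y^2 - 12*y - z^3 + z^2*(y - 1) + z*(y^2 + 8*y + 12)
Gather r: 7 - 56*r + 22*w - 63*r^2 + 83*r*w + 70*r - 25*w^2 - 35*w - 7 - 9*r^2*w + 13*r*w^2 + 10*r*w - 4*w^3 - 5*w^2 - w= r^2*(-9*w - 63) + r*(13*w^2 + 93*w + 14) - 4*w^3 - 30*w^2 - 14*w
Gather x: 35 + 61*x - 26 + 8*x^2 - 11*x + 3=8*x^2 + 50*x + 12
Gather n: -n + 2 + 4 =6 - n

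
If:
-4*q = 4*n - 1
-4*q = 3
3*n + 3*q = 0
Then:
No Solution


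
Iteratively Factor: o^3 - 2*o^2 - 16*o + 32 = (o + 4)*(o^2 - 6*o + 8) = (o - 2)*(o + 4)*(o - 4)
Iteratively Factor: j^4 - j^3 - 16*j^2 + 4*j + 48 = (j - 2)*(j^3 + j^2 - 14*j - 24) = (j - 4)*(j - 2)*(j^2 + 5*j + 6) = (j - 4)*(j - 2)*(j + 2)*(j + 3)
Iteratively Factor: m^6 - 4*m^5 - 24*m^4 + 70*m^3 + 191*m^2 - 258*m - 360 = (m - 4)*(m^5 - 24*m^3 - 26*m^2 + 87*m + 90) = (m - 4)*(m + 3)*(m^4 - 3*m^3 - 15*m^2 + 19*m + 30) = (m - 4)*(m + 1)*(m + 3)*(m^3 - 4*m^2 - 11*m + 30) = (m - 4)*(m + 1)*(m + 3)^2*(m^2 - 7*m + 10) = (m - 5)*(m - 4)*(m + 1)*(m + 3)^2*(m - 2)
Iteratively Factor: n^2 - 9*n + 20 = (n - 4)*(n - 5)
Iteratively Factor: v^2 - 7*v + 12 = (v - 4)*(v - 3)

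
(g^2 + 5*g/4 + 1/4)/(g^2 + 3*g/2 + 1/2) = (4*g + 1)/(2*(2*g + 1))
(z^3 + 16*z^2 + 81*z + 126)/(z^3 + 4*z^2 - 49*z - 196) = (z^2 + 9*z + 18)/(z^2 - 3*z - 28)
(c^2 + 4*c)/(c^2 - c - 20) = c/(c - 5)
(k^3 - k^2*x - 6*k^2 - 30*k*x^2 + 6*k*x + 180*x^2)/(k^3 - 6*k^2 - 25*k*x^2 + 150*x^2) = (-k + 6*x)/(-k + 5*x)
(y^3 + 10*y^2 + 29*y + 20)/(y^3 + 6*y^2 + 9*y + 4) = (y + 5)/(y + 1)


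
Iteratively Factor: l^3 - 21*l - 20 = (l + 4)*(l^2 - 4*l - 5) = (l - 5)*(l + 4)*(l + 1)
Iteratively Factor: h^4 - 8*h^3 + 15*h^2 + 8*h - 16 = (h - 1)*(h^3 - 7*h^2 + 8*h + 16) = (h - 4)*(h - 1)*(h^2 - 3*h - 4) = (h - 4)^2*(h - 1)*(h + 1)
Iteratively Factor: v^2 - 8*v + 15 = (v - 3)*(v - 5)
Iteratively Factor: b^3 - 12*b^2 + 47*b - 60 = (b - 4)*(b^2 - 8*b + 15) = (b - 5)*(b - 4)*(b - 3)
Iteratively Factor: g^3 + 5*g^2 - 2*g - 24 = (g - 2)*(g^2 + 7*g + 12) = (g - 2)*(g + 3)*(g + 4)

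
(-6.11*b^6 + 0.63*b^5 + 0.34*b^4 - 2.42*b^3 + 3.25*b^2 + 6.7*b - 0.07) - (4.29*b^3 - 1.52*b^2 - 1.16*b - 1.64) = -6.11*b^6 + 0.63*b^5 + 0.34*b^4 - 6.71*b^3 + 4.77*b^2 + 7.86*b + 1.57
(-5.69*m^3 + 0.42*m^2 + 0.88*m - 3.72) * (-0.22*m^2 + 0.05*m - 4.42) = 1.2518*m^5 - 0.3769*m^4 + 24.9772*m^3 - 0.994*m^2 - 4.0756*m + 16.4424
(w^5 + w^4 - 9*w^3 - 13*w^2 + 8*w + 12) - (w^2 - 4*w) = w^5 + w^4 - 9*w^3 - 14*w^2 + 12*w + 12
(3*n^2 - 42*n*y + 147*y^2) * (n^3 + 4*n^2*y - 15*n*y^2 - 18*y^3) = 3*n^5 - 30*n^4*y - 66*n^3*y^2 + 1164*n^2*y^3 - 1449*n*y^4 - 2646*y^5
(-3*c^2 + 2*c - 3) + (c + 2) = -3*c^2 + 3*c - 1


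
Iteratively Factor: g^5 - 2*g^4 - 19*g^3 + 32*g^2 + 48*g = (g + 1)*(g^4 - 3*g^3 - 16*g^2 + 48*g) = (g + 1)*(g + 4)*(g^3 - 7*g^2 + 12*g) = (g - 4)*(g + 1)*(g + 4)*(g^2 - 3*g) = g*(g - 4)*(g + 1)*(g + 4)*(g - 3)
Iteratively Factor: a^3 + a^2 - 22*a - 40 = (a - 5)*(a^2 + 6*a + 8) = (a - 5)*(a + 2)*(a + 4)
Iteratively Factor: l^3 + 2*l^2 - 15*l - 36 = (l - 4)*(l^2 + 6*l + 9) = (l - 4)*(l + 3)*(l + 3)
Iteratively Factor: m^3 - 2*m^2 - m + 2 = (m - 2)*(m^2 - 1) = (m - 2)*(m - 1)*(m + 1)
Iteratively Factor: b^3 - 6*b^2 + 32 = (b + 2)*(b^2 - 8*b + 16) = (b - 4)*(b + 2)*(b - 4)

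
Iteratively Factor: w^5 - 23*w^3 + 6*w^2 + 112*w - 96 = (w - 4)*(w^4 + 4*w^3 - 7*w^2 - 22*w + 24) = (w - 4)*(w + 3)*(w^3 + w^2 - 10*w + 8) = (w - 4)*(w - 2)*(w + 3)*(w^2 + 3*w - 4) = (w - 4)*(w - 2)*(w - 1)*(w + 3)*(w + 4)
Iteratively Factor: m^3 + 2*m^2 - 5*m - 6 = (m - 2)*(m^2 + 4*m + 3) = (m - 2)*(m + 1)*(m + 3)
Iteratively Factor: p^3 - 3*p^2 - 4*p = (p + 1)*(p^2 - 4*p) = (p - 4)*(p + 1)*(p)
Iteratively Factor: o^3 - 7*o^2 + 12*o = (o - 4)*(o^2 - 3*o) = (o - 4)*(o - 3)*(o)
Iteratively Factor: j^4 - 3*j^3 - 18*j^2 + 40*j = (j + 4)*(j^3 - 7*j^2 + 10*j) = (j - 5)*(j + 4)*(j^2 - 2*j) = j*(j - 5)*(j + 4)*(j - 2)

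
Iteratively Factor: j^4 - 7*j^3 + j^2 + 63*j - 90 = (j - 3)*(j^3 - 4*j^2 - 11*j + 30) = (j - 3)*(j - 2)*(j^2 - 2*j - 15) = (j - 3)*(j - 2)*(j + 3)*(j - 5)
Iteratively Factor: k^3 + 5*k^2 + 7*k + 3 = (k + 1)*(k^2 + 4*k + 3) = (k + 1)^2*(k + 3)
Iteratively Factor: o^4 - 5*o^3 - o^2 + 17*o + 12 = (o + 1)*(o^3 - 6*o^2 + 5*o + 12) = (o + 1)^2*(o^2 - 7*o + 12) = (o - 4)*(o + 1)^2*(o - 3)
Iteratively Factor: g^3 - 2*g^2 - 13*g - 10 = (g + 2)*(g^2 - 4*g - 5) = (g - 5)*(g + 2)*(g + 1)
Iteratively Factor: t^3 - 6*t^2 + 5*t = (t - 5)*(t^2 - t) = t*(t - 5)*(t - 1)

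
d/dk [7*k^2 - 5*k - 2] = 14*k - 5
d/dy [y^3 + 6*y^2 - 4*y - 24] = 3*y^2 + 12*y - 4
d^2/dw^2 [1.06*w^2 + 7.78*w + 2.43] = 2.12000000000000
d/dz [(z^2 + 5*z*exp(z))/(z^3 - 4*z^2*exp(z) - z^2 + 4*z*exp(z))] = ((z + 5*exp(z))*(4*z^2*exp(z) - 3*z^2 + 4*z*exp(z) + 2*z - 4*exp(z)) + (5*z*exp(z) + 2*z + 5*exp(z))*(z^2 - 4*z*exp(z) - z + 4*exp(z)))/(z*(z^2 - 4*z*exp(z) - z + 4*exp(z))^2)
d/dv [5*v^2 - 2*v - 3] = 10*v - 2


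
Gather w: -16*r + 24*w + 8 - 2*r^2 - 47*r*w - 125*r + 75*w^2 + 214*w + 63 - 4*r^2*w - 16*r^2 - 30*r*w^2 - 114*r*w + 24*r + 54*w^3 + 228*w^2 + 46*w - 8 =-18*r^2 - 117*r + 54*w^3 + w^2*(303 - 30*r) + w*(-4*r^2 - 161*r + 284) + 63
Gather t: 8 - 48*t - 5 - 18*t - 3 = -66*t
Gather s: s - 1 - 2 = s - 3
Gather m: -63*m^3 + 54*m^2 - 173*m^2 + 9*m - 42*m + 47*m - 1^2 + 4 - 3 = -63*m^3 - 119*m^2 + 14*m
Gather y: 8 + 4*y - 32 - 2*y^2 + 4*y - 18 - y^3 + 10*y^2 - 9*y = -y^3 + 8*y^2 - y - 42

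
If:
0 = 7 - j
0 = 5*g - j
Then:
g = 7/5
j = 7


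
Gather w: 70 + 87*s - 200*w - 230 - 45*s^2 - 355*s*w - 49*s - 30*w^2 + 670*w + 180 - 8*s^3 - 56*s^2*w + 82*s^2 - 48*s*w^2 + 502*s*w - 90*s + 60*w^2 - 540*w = -8*s^3 + 37*s^2 - 52*s + w^2*(30 - 48*s) + w*(-56*s^2 + 147*s - 70) + 20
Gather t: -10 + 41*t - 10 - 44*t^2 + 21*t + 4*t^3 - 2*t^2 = 4*t^3 - 46*t^2 + 62*t - 20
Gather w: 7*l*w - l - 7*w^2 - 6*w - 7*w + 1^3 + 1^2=-l - 7*w^2 + w*(7*l - 13) + 2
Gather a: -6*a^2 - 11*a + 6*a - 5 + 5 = -6*a^2 - 5*a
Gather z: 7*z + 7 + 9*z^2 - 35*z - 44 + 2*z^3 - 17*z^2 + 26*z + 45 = 2*z^3 - 8*z^2 - 2*z + 8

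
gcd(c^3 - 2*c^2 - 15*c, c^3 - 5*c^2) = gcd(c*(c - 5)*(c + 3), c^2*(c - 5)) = c^2 - 5*c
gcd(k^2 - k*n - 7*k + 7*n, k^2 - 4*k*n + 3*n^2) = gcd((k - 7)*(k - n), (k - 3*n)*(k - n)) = k - n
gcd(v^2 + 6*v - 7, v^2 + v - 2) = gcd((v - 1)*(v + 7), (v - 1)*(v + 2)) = v - 1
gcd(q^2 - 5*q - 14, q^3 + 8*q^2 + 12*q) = q + 2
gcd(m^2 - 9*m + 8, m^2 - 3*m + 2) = m - 1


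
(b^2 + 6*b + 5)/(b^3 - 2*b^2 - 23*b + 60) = (b + 1)/(b^2 - 7*b + 12)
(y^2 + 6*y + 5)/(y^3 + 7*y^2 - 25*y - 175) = (y + 1)/(y^2 + 2*y - 35)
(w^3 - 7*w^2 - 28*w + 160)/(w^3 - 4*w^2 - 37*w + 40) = (w - 4)/(w - 1)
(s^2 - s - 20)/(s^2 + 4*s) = (s - 5)/s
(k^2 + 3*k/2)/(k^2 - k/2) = (2*k + 3)/(2*k - 1)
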